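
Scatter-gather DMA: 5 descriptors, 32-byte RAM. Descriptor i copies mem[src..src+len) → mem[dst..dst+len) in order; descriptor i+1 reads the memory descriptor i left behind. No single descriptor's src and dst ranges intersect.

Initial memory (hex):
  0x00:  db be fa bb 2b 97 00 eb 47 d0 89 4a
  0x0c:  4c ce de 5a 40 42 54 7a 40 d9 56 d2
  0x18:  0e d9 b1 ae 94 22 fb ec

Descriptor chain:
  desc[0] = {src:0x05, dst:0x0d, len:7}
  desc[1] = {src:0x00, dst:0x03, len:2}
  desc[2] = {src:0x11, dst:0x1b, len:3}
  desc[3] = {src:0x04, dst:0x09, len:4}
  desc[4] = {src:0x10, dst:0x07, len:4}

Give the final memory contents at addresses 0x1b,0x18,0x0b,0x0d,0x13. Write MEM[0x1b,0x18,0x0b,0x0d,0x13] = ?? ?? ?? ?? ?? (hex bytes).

MEM[0x1b,0x18,0x0b,0x0d,0x13] = d0 0e 00 97 4a

D0: mem[0x0d..0x13] <- [97 00 eb 47 d0 89 4a]
D1: mem[0x03..0x04] <- [db be]
D2: mem[0x1b..0x1d] <- [d0 89 4a]
D3: mem[0x09..0x0c] <- [be 97 00 eb]
D4: mem[0x07..0x0a] <- [47 d0 89 4a]
query mem[0x1b]=0xd0, mem[0x18]=0x0e, mem[0x0b]=0x00, mem[0x0d]=0x97, mem[0x13]=0x4a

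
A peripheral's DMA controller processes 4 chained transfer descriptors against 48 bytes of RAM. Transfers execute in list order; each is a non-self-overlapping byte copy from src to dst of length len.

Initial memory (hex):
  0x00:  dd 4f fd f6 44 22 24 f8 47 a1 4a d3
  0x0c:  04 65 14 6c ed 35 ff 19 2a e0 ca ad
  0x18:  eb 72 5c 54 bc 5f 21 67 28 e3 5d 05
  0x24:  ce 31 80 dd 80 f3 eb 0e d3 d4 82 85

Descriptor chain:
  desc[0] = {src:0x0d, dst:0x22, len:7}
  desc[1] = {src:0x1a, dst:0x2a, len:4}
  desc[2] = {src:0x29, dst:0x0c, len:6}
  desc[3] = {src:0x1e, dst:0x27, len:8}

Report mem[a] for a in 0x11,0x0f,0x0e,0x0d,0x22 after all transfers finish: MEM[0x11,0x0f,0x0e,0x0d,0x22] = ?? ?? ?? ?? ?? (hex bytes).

D0: mem[0x22..0x28] <- [65 14 6c ed 35 ff 19]
D1: mem[0x2a..0x2d] <- [5c 54 bc 5f]
D2: mem[0x0c..0x11] <- [f3 5c 54 bc 5f 82]
D3: mem[0x27..0x2e] <- [21 67 28 e3 65 14 6c ed]
query mem[0x11]=0x82, mem[0x0f]=0xbc, mem[0x0e]=0x54, mem[0x0d]=0x5c, mem[0x22]=0x65

MEM[0x11,0x0f,0x0e,0x0d,0x22] = 82 bc 54 5c 65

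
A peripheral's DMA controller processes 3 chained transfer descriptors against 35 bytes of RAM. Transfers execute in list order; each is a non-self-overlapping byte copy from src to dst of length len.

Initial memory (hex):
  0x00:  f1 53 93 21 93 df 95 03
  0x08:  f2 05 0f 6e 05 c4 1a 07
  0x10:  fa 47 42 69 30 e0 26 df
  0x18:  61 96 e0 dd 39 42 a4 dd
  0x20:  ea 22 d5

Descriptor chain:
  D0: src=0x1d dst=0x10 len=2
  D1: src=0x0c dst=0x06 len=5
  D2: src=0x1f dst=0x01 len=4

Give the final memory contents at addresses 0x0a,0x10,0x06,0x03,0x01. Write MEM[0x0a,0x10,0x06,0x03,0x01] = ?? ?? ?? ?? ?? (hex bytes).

  after D0: wrote 2B at 0x10 = 42a4
  after D1: wrote 5B at 0x06 = 05c41a0742
  after D2: wrote 4B at 0x01 = ddea22d5
query mem[0x0a]=0x42, mem[0x10]=0x42, mem[0x06]=0x05, mem[0x03]=0x22, mem[0x01]=0xdd

MEM[0x0a,0x10,0x06,0x03,0x01] = 42 42 05 22 dd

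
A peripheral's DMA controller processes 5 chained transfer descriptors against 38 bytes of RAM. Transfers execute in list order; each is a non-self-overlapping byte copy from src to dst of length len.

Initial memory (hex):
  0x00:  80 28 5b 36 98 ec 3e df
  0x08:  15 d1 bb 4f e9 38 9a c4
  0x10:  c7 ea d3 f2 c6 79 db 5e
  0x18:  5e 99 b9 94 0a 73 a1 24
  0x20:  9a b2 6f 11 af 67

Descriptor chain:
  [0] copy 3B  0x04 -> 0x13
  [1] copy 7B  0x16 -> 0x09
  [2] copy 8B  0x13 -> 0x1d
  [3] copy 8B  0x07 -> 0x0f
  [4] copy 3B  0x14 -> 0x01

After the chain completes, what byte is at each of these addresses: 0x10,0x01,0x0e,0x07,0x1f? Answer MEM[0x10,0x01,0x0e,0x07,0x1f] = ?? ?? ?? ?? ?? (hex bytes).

  after D0: wrote 3B at 0x13 = 98ec3e
  after D1: wrote 7B at 0x09 = db5e5e99b9940a
  after D2: wrote 8B at 0x1d = 98ec3edb5e5e99b9
  after D3: wrote 8B at 0x0f = df15db5e5e99b994
  after D4: wrote 3B at 0x01 = 99b994
query mem[0x10]=0x15, mem[0x01]=0x99, mem[0x0e]=0x94, mem[0x07]=0xdf, mem[0x1f]=0x3e

MEM[0x10,0x01,0x0e,0x07,0x1f] = 15 99 94 df 3e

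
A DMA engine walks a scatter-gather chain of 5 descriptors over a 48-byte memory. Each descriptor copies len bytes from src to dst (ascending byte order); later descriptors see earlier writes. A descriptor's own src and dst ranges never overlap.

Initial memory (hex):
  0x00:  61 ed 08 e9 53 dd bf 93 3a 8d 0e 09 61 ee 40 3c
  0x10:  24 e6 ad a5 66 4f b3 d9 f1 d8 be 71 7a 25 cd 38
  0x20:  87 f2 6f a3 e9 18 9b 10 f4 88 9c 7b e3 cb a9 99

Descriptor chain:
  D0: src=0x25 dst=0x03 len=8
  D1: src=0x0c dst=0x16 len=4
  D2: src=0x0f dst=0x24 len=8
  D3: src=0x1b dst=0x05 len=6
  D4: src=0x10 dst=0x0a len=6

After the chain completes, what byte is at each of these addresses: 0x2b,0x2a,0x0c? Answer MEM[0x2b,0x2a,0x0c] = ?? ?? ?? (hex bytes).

MEM[0x2b,0x2a,0x0c] = 61 4f ad

D0: mem[0x03..0x0a] <- [18 9b 10 f4 88 9c 7b e3]
D1: mem[0x16..0x19] <- [61 ee 40 3c]
D2: mem[0x24..0x2b] <- [3c 24 e6 ad a5 66 4f 61]
D3: mem[0x05..0x0a] <- [71 7a 25 cd 38 87]
D4: mem[0x0a..0x0f] <- [24 e6 ad a5 66 4f]
query mem[0x2b]=0x61, mem[0x2a]=0x4f, mem[0x0c]=0xad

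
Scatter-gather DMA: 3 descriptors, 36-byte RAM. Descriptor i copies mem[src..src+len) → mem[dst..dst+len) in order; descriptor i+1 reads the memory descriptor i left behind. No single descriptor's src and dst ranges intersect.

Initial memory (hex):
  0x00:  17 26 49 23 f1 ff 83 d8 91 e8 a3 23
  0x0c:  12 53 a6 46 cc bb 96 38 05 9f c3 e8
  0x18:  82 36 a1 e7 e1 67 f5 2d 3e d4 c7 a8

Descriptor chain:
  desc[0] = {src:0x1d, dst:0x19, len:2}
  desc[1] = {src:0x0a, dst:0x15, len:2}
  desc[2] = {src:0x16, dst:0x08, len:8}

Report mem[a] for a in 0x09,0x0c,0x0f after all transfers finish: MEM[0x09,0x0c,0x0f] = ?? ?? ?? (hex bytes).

#0 dst[0x19+2] := {0x67,0xf5}
#1 dst[0x15+2] := {0xa3,0x23}
#2 dst[0x08+8] := {0x23,0xe8,0x82,0x67,0xf5,0xe7,0xe1,0x67}
query mem[0x09]=0xe8, mem[0x0c]=0xf5, mem[0x0f]=0x67

MEM[0x09,0x0c,0x0f] = e8 f5 67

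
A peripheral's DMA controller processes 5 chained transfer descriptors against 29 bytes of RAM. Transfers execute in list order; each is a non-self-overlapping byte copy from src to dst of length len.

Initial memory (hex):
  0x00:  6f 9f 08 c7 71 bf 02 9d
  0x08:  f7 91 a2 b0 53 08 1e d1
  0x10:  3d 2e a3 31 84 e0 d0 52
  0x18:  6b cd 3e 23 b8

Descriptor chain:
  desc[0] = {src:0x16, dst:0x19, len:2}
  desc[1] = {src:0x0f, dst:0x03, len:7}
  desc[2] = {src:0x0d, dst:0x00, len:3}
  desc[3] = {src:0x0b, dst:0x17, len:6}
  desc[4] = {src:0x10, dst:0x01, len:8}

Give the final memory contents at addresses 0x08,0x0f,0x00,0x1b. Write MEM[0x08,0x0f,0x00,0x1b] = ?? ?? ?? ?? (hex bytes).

MEM[0x08,0x0f,0x00,0x1b] = b0 d1 08 d1

#0 dst[0x19+2] := {0xd0,0x52}
#1 dst[0x03+7] := {0xd1,0x3d,0x2e,0xa3,0x31,0x84,0xe0}
#2 dst[0x00+3] := {0x08,0x1e,0xd1}
#3 dst[0x17+6] := {0xb0,0x53,0x08,0x1e,0xd1,0x3d}
#4 dst[0x01+8] := {0x3d,0x2e,0xa3,0x31,0x84,0xe0,0xd0,0xb0}
query mem[0x08]=0xb0, mem[0x0f]=0xd1, mem[0x00]=0x08, mem[0x1b]=0xd1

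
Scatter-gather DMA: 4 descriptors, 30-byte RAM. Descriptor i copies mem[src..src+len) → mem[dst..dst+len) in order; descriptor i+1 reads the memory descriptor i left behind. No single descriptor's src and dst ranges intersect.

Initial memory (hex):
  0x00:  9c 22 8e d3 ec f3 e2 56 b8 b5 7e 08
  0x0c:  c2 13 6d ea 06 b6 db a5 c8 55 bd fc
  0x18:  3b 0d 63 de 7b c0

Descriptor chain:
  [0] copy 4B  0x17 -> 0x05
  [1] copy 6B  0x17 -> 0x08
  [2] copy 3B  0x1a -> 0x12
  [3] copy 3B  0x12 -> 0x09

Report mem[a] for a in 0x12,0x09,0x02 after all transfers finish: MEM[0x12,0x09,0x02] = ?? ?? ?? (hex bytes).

MEM[0x12,0x09,0x02] = 63 63 8e

[0] 0x17->0x05 len=4 : fc 3b 0d 63
[1] 0x17->0x08 len=6 : fc 3b 0d 63 de 7b
[2] 0x1a->0x12 len=3 : 63 de 7b
[3] 0x12->0x09 len=3 : 63 de 7b
query mem[0x12]=0x63, mem[0x09]=0x63, mem[0x02]=0x8e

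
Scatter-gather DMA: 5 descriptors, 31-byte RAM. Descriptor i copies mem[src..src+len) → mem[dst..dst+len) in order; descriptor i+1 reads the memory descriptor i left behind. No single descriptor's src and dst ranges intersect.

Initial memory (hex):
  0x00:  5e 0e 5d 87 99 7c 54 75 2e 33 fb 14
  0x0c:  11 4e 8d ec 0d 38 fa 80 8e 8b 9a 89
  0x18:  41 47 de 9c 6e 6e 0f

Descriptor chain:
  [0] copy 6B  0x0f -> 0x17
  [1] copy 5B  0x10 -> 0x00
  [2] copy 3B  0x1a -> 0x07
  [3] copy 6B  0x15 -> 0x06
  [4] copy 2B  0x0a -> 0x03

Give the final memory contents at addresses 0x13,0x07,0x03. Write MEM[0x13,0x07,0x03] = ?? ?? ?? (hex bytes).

D0: mem[0x17..0x1c] <- [ec 0d 38 fa 80 8e]
D1: mem[0x00..0x04] <- [0d 38 fa 80 8e]
D2: mem[0x07..0x09] <- [fa 80 8e]
D3: mem[0x06..0x0b] <- [8b 9a ec 0d 38 fa]
D4: mem[0x03..0x04] <- [38 fa]
query mem[0x13]=0x80, mem[0x07]=0x9a, mem[0x03]=0x38

MEM[0x13,0x07,0x03] = 80 9a 38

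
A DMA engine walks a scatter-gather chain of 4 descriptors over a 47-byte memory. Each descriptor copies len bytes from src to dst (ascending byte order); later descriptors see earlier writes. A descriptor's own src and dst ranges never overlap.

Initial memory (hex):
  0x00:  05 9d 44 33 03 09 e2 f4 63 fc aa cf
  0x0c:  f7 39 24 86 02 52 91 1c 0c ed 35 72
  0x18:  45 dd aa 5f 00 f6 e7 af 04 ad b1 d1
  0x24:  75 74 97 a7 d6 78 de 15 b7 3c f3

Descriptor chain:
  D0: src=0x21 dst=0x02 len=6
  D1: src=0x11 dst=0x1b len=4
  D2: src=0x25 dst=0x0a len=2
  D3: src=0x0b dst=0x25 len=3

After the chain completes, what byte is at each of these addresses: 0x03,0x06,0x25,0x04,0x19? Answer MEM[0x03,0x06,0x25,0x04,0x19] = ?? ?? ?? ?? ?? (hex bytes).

[0] 0x21->0x02 len=6 : ad b1 d1 75 74 97
[1] 0x11->0x1b len=4 : 52 91 1c 0c
[2] 0x25->0x0a len=2 : 74 97
[3] 0x0b->0x25 len=3 : 97 f7 39
query mem[0x03]=0xb1, mem[0x06]=0x74, mem[0x25]=0x97, mem[0x04]=0xd1, mem[0x19]=0xdd

MEM[0x03,0x06,0x25,0x04,0x19] = b1 74 97 d1 dd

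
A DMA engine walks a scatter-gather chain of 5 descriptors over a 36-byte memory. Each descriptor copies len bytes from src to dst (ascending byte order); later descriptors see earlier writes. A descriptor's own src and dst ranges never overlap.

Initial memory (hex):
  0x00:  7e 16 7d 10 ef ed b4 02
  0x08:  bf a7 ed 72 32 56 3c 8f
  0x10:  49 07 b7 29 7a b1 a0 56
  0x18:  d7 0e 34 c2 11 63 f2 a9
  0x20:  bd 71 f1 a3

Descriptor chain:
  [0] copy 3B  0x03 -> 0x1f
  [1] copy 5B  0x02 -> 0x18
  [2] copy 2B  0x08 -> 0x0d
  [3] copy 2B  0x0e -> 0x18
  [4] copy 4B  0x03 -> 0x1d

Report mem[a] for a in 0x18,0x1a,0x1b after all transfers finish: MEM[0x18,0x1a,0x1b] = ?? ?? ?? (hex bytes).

D0: mem[0x1f..0x21] <- [10 ef ed]
D1: mem[0x18..0x1c] <- [7d 10 ef ed b4]
D2: mem[0x0d..0x0e] <- [bf a7]
D3: mem[0x18..0x19] <- [a7 8f]
D4: mem[0x1d..0x20] <- [10 ef ed b4]
query mem[0x18]=0xa7, mem[0x1a]=0xef, mem[0x1b]=0xed

MEM[0x18,0x1a,0x1b] = a7 ef ed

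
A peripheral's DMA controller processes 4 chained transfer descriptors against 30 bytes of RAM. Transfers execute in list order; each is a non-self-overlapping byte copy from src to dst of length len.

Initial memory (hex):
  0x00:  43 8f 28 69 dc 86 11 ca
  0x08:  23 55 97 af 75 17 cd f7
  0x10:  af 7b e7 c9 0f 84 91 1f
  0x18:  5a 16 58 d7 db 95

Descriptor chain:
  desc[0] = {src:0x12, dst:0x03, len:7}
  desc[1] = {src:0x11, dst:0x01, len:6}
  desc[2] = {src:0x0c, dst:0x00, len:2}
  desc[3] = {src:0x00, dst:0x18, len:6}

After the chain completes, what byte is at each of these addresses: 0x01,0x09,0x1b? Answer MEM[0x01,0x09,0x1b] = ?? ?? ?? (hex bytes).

MEM[0x01,0x09,0x1b] = 17 5a c9

[0] 0x12->0x03 len=7 : e7 c9 0f 84 91 1f 5a
[1] 0x11->0x01 len=6 : 7b e7 c9 0f 84 91
[2] 0x0c->0x00 len=2 : 75 17
[3] 0x00->0x18 len=6 : 75 17 e7 c9 0f 84
query mem[0x01]=0x17, mem[0x09]=0x5a, mem[0x1b]=0xc9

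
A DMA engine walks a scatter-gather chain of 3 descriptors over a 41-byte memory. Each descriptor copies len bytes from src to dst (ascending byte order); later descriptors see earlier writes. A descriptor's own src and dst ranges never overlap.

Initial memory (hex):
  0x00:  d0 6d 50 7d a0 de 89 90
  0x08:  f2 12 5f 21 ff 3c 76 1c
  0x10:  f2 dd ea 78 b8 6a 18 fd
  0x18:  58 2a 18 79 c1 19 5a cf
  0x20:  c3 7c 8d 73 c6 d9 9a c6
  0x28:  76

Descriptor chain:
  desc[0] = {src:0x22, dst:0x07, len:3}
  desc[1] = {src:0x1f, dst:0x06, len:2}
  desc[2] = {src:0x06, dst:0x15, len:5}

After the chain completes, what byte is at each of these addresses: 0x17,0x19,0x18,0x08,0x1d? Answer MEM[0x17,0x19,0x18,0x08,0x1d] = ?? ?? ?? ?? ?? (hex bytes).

MEM[0x17,0x19,0x18,0x08,0x1d] = 73 5f c6 73 19

D0: mem[0x07..0x09] <- [8d 73 c6]
D1: mem[0x06..0x07] <- [cf c3]
D2: mem[0x15..0x19] <- [cf c3 73 c6 5f]
query mem[0x17]=0x73, mem[0x19]=0x5f, mem[0x18]=0xc6, mem[0x08]=0x73, mem[0x1d]=0x19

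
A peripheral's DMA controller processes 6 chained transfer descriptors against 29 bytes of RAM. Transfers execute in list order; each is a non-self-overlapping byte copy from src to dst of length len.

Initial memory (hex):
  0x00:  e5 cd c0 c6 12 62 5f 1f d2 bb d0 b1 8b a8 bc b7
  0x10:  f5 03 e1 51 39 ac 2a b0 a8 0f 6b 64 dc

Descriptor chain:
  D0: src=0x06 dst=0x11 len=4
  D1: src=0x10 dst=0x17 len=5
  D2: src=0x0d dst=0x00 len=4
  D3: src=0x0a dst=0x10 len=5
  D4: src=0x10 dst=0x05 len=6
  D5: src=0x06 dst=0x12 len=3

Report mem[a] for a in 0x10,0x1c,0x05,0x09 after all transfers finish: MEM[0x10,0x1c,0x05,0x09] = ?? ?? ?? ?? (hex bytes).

MEM[0x10,0x1c,0x05,0x09] = d0 dc d0 bc

#0 dst[0x11+4] := {0x5f,0x1f,0xd2,0xbb}
#1 dst[0x17+5] := {0xf5,0x5f,0x1f,0xd2,0xbb}
#2 dst[0x00+4] := {0xa8,0xbc,0xb7,0xf5}
#3 dst[0x10+5] := {0xd0,0xb1,0x8b,0xa8,0xbc}
#4 dst[0x05+6] := {0xd0,0xb1,0x8b,0xa8,0xbc,0xac}
#5 dst[0x12+3] := {0xb1,0x8b,0xa8}
query mem[0x10]=0xd0, mem[0x1c]=0xdc, mem[0x05]=0xd0, mem[0x09]=0xbc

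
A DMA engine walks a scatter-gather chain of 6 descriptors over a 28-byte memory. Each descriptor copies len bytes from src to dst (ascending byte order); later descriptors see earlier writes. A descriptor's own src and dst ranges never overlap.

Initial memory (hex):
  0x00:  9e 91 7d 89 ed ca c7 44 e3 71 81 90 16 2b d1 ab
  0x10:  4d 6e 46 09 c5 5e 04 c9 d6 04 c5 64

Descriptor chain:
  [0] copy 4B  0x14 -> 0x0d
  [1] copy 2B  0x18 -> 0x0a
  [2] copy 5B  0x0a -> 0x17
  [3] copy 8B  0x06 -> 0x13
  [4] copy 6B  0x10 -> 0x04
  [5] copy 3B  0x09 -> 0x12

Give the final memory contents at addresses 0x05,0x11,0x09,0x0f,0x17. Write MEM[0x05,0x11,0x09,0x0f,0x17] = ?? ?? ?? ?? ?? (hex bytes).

[0] 0x14->0x0d len=4 : c5 5e 04 c9
[1] 0x18->0x0a len=2 : d6 04
[2] 0x0a->0x17 len=5 : d6 04 16 c5 5e
[3] 0x06->0x13 len=8 : c7 44 e3 71 d6 04 16 c5
[4] 0x10->0x04 len=6 : c9 6e 46 c7 44 e3
[5] 0x09->0x12 len=3 : e3 d6 04
query mem[0x05]=0x6e, mem[0x11]=0x6e, mem[0x09]=0xe3, mem[0x0f]=0x04, mem[0x17]=0xd6

MEM[0x05,0x11,0x09,0x0f,0x17] = 6e 6e e3 04 d6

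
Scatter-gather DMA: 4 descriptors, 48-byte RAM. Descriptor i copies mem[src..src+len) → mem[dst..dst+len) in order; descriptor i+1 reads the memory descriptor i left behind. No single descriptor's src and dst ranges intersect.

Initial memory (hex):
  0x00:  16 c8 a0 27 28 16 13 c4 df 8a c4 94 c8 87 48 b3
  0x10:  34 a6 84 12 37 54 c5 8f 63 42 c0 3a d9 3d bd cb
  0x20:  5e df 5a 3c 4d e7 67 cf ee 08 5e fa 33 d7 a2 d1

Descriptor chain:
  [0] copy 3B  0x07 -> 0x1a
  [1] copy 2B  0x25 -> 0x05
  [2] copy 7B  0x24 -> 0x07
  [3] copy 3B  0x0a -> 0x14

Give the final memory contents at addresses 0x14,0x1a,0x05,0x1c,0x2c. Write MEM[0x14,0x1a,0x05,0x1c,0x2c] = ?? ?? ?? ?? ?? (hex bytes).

  after D0: wrote 3B at 0x1a = c4df8a
  after D1: wrote 2B at 0x05 = e767
  after D2: wrote 7B at 0x07 = 4de767cfee085e
  after D3: wrote 3B at 0x14 = cfee08
query mem[0x14]=0xcf, mem[0x1a]=0xc4, mem[0x05]=0xe7, mem[0x1c]=0x8a, mem[0x2c]=0x33

MEM[0x14,0x1a,0x05,0x1c,0x2c] = cf c4 e7 8a 33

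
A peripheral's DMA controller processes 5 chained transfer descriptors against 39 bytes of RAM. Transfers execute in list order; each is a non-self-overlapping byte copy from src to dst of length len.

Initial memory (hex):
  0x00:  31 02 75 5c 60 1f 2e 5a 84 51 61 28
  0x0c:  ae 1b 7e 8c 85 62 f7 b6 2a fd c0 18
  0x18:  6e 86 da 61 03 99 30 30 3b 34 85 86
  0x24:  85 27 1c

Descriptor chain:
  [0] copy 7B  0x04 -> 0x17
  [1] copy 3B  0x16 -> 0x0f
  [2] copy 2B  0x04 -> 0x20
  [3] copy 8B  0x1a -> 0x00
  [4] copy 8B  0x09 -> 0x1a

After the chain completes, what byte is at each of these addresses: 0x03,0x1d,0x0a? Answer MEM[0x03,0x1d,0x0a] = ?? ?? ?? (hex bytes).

MEM[0x03,0x1d,0x0a] = 61 ae 61

[0] 0x04->0x17 len=7 : 60 1f 2e 5a 84 51 61
[1] 0x16->0x0f len=3 : c0 60 1f
[2] 0x04->0x20 len=2 : 60 1f
[3] 0x1a->0x00 len=8 : 5a 84 51 61 30 30 60 1f
[4] 0x09->0x1a len=8 : 51 61 28 ae 1b 7e c0 60
query mem[0x03]=0x61, mem[0x1d]=0xae, mem[0x0a]=0x61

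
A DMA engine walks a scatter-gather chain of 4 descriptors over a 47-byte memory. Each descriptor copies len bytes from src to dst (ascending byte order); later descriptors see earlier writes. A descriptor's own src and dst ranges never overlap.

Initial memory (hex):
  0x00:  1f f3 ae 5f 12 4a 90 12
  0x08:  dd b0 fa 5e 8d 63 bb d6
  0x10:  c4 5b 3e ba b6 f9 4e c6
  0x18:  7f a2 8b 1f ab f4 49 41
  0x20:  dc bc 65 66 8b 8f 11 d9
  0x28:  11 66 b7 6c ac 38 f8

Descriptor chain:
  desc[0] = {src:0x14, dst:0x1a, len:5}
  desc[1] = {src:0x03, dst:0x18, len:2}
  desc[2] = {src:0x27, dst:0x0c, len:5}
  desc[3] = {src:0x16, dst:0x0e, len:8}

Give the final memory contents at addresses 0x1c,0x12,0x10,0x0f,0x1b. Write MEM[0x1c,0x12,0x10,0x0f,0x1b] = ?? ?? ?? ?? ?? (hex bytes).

MEM[0x1c,0x12,0x10,0x0f,0x1b] = 4e b6 5f c6 f9

D0: mem[0x1a..0x1e] <- [b6 f9 4e c6 7f]
D1: mem[0x18..0x19] <- [5f 12]
D2: mem[0x0c..0x10] <- [d9 11 66 b7 6c]
D3: mem[0x0e..0x15] <- [4e c6 5f 12 b6 f9 4e c6]
query mem[0x1c]=0x4e, mem[0x12]=0xb6, mem[0x10]=0x5f, mem[0x0f]=0xc6, mem[0x1b]=0xf9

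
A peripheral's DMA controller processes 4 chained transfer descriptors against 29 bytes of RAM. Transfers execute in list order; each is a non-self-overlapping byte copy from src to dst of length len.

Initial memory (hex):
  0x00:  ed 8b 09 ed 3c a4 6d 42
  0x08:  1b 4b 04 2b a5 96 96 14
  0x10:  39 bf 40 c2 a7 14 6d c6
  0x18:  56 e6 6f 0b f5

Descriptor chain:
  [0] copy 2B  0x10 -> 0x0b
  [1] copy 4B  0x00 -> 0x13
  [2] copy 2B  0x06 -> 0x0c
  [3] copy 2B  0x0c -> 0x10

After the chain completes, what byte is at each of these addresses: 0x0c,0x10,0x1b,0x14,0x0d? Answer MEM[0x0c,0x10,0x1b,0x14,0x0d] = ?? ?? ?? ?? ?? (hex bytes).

  after D0: wrote 2B at 0x0b = 39bf
  after D1: wrote 4B at 0x13 = ed8b09ed
  after D2: wrote 2B at 0x0c = 6d42
  after D3: wrote 2B at 0x10 = 6d42
query mem[0x0c]=0x6d, mem[0x10]=0x6d, mem[0x1b]=0x0b, mem[0x14]=0x8b, mem[0x0d]=0x42

MEM[0x0c,0x10,0x1b,0x14,0x0d] = 6d 6d 0b 8b 42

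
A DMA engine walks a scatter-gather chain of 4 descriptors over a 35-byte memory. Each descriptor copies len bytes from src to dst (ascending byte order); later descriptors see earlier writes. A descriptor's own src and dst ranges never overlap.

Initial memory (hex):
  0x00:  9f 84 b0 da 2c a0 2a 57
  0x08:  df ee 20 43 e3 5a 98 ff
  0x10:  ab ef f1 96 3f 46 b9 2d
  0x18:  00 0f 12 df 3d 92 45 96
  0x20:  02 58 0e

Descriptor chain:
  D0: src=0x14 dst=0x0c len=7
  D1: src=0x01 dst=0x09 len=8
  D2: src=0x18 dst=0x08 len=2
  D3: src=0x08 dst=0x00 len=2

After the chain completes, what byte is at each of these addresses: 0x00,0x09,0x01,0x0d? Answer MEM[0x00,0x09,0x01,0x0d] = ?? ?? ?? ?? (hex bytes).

MEM[0x00,0x09,0x01,0x0d] = 00 0f 0f a0

[0] 0x14->0x0c len=7 : 3f 46 b9 2d 00 0f 12
[1] 0x01->0x09 len=8 : 84 b0 da 2c a0 2a 57 df
[2] 0x18->0x08 len=2 : 00 0f
[3] 0x08->0x00 len=2 : 00 0f
query mem[0x00]=0x00, mem[0x09]=0x0f, mem[0x01]=0x0f, mem[0x0d]=0xa0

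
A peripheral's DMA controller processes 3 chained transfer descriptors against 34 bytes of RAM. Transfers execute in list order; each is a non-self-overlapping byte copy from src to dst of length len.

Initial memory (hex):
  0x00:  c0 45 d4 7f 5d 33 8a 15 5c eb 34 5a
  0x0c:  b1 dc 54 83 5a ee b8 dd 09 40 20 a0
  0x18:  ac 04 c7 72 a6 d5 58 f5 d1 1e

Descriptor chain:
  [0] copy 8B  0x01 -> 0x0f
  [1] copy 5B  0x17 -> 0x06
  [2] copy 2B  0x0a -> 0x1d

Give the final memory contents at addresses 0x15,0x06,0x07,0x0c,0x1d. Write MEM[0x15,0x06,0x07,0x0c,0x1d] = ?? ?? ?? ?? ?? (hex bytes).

MEM[0x15,0x06,0x07,0x0c,0x1d] = 15 a0 ac b1 72

  after D0: wrote 8B at 0x0f = 45d47f5d338a155c
  after D1: wrote 5B at 0x06 = a0ac04c772
  after D2: wrote 2B at 0x1d = 725a
query mem[0x15]=0x15, mem[0x06]=0xa0, mem[0x07]=0xac, mem[0x0c]=0xb1, mem[0x1d]=0x72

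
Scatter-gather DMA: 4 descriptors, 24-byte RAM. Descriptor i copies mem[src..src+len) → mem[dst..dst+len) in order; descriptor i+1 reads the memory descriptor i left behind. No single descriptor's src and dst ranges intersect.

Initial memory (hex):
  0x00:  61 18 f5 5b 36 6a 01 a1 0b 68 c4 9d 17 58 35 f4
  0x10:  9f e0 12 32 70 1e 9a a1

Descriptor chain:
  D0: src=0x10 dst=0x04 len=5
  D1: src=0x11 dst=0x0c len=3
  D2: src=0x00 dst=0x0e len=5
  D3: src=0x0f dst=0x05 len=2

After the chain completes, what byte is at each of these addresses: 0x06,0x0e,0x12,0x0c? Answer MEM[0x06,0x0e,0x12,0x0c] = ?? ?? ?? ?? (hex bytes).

#0 dst[0x04+5] := {0x9f,0xe0,0x12,0x32,0x70}
#1 dst[0x0c+3] := {0xe0,0x12,0x32}
#2 dst[0x0e+5] := {0x61,0x18,0xf5,0x5b,0x9f}
#3 dst[0x05+2] := {0x18,0xf5}
query mem[0x06]=0xf5, mem[0x0e]=0x61, mem[0x12]=0x9f, mem[0x0c]=0xe0

MEM[0x06,0x0e,0x12,0x0c] = f5 61 9f e0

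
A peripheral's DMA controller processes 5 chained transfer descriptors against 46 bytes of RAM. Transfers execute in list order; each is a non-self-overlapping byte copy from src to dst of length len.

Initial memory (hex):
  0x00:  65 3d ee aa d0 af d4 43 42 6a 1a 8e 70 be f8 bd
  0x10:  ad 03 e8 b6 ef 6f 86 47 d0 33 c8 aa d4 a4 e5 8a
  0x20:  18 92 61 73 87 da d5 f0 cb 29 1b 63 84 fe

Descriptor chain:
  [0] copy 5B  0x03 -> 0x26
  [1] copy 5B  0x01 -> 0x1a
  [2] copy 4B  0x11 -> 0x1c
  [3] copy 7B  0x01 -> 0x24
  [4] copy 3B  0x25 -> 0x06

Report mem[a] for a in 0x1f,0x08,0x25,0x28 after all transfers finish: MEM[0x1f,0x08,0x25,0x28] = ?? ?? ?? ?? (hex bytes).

  after D0: wrote 5B at 0x26 = aad0afd443
  after D1: wrote 5B at 0x1a = 3deeaad0af
  after D2: wrote 4B at 0x1c = 03e8b6ef
  after D3: wrote 7B at 0x24 = 3deeaad0afd443
  after D4: wrote 3B at 0x06 = eeaad0
query mem[0x1f]=0xef, mem[0x08]=0xd0, mem[0x25]=0xee, mem[0x28]=0xaf

MEM[0x1f,0x08,0x25,0x28] = ef d0 ee af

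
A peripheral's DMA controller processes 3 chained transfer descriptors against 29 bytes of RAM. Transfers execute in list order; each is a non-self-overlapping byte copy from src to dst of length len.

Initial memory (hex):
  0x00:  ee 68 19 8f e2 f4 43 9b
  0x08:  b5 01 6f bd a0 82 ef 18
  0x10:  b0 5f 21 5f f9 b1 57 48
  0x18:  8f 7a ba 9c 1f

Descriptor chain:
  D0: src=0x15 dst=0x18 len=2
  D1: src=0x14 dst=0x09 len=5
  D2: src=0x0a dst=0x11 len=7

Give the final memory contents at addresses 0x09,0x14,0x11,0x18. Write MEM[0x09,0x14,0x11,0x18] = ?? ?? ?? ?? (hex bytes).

MEM[0x09,0x14,0x11,0x18] = f9 b1 b1 b1

D0: mem[0x18..0x19] <- [b1 57]
D1: mem[0x09..0x0d] <- [f9 b1 57 48 b1]
D2: mem[0x11..0x17] <- [b1 57 48 b1 ef 18 b0]
query mem[0x09]=0xf9, mem[0x14]=0xb1, mem[0x11]=0xb1, mem[0x18]=0xb1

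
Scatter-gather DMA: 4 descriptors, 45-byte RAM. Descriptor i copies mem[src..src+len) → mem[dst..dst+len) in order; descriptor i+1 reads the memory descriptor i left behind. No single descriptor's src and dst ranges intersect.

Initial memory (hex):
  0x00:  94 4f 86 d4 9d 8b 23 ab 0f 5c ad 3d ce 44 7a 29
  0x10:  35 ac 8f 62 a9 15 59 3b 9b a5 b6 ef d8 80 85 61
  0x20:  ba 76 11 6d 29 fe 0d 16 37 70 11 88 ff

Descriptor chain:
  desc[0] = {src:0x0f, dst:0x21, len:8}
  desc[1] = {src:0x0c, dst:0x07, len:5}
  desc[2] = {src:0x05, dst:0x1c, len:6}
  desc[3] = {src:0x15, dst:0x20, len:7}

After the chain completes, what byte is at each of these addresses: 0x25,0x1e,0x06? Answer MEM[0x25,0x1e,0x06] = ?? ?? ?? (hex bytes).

D0: mem[0x21..0x28] <- [29 35 ac 8f 62 a9 15 59]
D1: mem[0x07..0x0b] <- [ce 44 7a 29 35]
D2: mem[0x1c..0x21] <- [8b 23 ce 44 7a 29]
D3: mem[0x20..0x26] <- [15 59 3b 9b a5 b6 ef]
query mem[0x25]=0xb6, mem[0x1e]=0xce, mem[0x06]=0x23

MEM[0x25,0x1e,0x06] = b6 ce 23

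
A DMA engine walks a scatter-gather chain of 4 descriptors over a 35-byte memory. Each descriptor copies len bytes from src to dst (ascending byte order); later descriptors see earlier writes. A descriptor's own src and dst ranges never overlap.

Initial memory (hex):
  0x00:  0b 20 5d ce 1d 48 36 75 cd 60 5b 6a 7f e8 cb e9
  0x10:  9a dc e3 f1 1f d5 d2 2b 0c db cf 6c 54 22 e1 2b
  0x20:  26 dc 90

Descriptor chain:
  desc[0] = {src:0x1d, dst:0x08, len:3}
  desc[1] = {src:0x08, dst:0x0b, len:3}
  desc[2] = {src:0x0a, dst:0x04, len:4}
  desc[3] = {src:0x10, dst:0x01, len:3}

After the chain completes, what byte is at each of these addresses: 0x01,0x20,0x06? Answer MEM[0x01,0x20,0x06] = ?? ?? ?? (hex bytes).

#0 dst[0x08+3] := {0x22,0xe1,0x2b}
#1 dst[0x0b+3] := {0x22,0xe1,0x2b}
#2 dst[0x04+4] := {0x2b,0x22,0xe1,0x2b}
#3 dst[0x01+3] := {0x9a,0xdc,0xe3}
query mem[0x01]=0x9a, mem[0x20]=0x26, mem[0x06]=0xe1

MEM[0x01,0x20,0x06] = 9a 26 e1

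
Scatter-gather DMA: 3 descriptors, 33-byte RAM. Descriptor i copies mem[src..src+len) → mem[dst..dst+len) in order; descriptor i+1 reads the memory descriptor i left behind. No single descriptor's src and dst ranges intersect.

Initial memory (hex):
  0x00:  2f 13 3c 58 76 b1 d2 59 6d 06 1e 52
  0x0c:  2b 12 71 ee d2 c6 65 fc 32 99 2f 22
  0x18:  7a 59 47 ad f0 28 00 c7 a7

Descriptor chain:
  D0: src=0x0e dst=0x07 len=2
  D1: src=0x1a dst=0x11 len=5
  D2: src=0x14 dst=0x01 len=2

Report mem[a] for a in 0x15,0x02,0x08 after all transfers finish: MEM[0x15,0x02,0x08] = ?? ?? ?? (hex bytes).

D0: mem[0x07..0x08] <- [71 ee]
D1: mem[0x11..0x15] <- [47 ad f0 28 00]
D2: mem[0x01..0x02] <- [28 00]
query mem[0x15]=0x00, mem[0x02]=0x00, mem[0x08]=0xee

MEM[0x15,0x02,0x08] = 00 00 ee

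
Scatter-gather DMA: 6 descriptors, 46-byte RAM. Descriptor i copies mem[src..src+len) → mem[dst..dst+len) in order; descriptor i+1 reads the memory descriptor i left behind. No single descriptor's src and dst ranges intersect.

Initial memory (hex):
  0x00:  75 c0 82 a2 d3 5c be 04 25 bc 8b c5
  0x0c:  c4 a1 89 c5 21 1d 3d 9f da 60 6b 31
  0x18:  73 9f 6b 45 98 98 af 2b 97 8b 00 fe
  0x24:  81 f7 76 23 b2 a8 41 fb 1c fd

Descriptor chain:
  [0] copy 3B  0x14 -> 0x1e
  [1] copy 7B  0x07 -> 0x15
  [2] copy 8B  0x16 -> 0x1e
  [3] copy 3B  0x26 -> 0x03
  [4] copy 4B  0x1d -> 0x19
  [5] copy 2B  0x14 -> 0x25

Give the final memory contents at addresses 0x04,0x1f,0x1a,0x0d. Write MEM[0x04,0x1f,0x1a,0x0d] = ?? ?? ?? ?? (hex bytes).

[0] 0x14->0x1e len=3 : da 60 6b
[1] 0x07->0x15 len=7 : 04 25 bc 8b c5 c4 a1
[2] 0x16->0x1e len=8 : 25 bc 8b c5 c4 a1 98 98
[3] 0x26->0x03 len=3 : 76 23 b2
[4] 0x1d->0x19 len=4 : 98 25 bc 8b
[5] 0x14->0x25 len=2 : da 04
query mem[0x04]=0x23, mem[0x1f]=0xbc, mem[0x1a]=0x25, mem[0x0d]=0xa1

MEM[0x04,0x1f,0x1a,0x0d] = 23 bc 25 a1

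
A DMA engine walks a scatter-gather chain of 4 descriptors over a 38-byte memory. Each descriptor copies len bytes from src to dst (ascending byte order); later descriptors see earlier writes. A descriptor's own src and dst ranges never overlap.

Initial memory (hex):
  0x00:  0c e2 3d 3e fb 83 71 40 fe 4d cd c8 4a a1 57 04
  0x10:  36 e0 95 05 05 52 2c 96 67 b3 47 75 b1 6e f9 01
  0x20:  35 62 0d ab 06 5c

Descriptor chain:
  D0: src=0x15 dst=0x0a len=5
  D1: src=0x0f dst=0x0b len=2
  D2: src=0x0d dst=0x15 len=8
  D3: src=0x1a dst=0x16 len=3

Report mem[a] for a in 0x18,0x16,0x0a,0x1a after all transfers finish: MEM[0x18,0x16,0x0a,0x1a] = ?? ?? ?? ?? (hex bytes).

D0: mem[0x0a..0x0e] <- [52 2c 96 67 b3]
D1: mem[0x0b..0x0c] <- [04 36]
D2: mem[0x15..0x1c] <- [67 b3 04 36 e0 95 05 05]
D3: mem[0x16..0x18] <- [95 05 05]
query mem[0x18]=0x05, mem[0x16]=0x95, mem[0x0a]=0x52, mem[0x1a]=0x95

MEM[0x18,0x16,0x0a,0x1a] = 05 95 52 95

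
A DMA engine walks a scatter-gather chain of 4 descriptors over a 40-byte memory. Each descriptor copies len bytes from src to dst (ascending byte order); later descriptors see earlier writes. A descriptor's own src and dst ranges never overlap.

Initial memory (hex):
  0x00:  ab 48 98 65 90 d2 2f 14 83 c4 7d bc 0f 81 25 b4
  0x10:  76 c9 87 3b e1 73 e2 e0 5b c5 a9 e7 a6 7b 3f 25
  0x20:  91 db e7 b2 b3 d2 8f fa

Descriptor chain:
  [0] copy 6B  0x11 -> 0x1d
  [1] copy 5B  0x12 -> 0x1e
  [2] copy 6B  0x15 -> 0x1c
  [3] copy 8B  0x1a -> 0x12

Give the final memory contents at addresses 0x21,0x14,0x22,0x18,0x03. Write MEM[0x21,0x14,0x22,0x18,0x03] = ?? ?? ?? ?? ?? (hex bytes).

MEM[0x21,0x14,0x22,0x18,0x03] = a9 73 e2 c5 65

  after D0: wrote 6B at 0x1d = c9873be173e2
  after D1: wrote 5B at 0x1e = 873be173e2
  after D2: wrote 6B at 0x1c = 73e2e05bc5a9
  after D3: wrote 8B at 0x12 = a9e773e2e05bc5a9
query mem[0x21]=0xa9, mem[0x14]=0x73, mem[0x22]=0xe2, mem[0x18]=0xc5, mem[0x03]=0x65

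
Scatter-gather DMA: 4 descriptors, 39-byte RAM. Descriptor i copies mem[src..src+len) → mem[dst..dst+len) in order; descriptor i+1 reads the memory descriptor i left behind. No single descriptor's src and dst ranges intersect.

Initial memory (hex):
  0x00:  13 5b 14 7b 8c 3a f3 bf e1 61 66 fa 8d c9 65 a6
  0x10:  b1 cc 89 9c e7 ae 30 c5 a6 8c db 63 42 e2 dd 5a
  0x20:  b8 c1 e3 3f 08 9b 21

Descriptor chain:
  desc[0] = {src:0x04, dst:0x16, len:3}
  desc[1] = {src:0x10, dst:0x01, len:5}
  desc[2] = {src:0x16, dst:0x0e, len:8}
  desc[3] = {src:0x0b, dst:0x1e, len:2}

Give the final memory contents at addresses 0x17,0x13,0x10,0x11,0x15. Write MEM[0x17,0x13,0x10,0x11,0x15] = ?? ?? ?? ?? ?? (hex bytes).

[0] 0x04->0x16 len=3 : 8c 3a f3
[1] 0x10->0x01 len=5 : b1 cc 89 9c e7
[2] 0x16->0x0e len=8 : 8c 3a f3 8c db 63 42 e2
[3] 0x0b->0x1e len=2 : fa 8d
query mem[0x17]=0x3a, mem[0x13]=0x63, mem[0x10]=0xf3, mem[0x11]=0x8c, mem[0x15]=0xe2

MEM[0x17,0x13,0x10,0x11,0x15] = 3a 63 f3 8c e2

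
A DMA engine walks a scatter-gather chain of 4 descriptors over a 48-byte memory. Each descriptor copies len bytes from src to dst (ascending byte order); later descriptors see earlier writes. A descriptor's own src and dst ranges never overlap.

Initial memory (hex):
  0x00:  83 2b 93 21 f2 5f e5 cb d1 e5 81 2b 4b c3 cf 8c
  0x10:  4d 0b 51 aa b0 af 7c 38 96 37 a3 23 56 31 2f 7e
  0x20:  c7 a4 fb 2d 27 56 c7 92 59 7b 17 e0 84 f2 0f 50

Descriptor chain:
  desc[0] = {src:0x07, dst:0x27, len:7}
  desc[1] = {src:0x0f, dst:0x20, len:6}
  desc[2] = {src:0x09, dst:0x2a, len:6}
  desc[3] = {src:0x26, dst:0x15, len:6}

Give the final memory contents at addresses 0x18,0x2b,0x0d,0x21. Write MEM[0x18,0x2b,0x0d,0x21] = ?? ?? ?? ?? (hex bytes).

D0: mem[0x27..0x2d] <- [cb d1 e5 81 2b 4b c3]
D1: mem[0x20..0x25] <- [8c 4d 0b 51 aa b0]
D2: mem[0x2a..0x2f] <- [e5 81 2b 4b c3 cf]
D3: mem[0x15..0x1a] <- [c7 cb d1 e5 e5 81]
query mem[0x18]=0xe5, mem[0x2b]=0x81, mem[0x0d]=0xc3, mem[0x21]=0x4d

MEM[0x18,0x2b,0x0d,0x21] = e5 81 c3 4d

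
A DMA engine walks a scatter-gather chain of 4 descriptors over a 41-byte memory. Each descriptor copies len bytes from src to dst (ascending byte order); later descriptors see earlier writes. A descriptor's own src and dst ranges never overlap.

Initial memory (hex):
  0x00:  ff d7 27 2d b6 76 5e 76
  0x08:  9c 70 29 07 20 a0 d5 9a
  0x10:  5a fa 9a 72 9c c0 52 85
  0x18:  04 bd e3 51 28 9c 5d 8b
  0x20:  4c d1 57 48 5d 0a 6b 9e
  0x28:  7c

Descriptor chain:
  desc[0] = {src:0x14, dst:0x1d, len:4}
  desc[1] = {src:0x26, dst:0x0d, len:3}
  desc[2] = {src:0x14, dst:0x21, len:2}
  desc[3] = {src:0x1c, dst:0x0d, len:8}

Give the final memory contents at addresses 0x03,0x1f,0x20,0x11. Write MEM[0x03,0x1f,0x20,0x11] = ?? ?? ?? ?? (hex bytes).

D0: mem[0x1d..0x20] <- [9c c0 52 85]
D1: mem[0x0d..0x0f] <- [6b 9e 7c]
D2: mem[0x21..0x22] <- [9c c0]
D3: mem[0x0d..0x14] <- [28 9c c0 52 85 9c c0 48]
query mem[0x03]=0x2d, mem[0x1f]=0x52, mem[0x20]=0x85, mem[0x11]=0x85

MEM[0x03,0x1f,0x20,0x11] = 2d 52 85 85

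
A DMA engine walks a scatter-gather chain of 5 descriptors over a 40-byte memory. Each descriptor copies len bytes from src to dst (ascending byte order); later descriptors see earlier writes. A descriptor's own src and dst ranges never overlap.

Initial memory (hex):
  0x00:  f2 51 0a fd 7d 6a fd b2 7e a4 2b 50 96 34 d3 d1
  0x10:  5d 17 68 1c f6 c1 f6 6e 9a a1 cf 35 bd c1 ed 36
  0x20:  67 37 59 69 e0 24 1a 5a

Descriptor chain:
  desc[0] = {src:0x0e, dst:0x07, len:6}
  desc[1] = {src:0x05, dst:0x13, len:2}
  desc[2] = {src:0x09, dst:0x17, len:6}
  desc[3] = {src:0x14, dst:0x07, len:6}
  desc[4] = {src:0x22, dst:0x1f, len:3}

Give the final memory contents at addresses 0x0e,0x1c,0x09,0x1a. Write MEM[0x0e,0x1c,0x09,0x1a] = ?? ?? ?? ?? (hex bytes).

  after D0: wrote 6B at 0x07 = d3d15d17681c
  after D1: wrote 2B at 0x13 = 6afd
  after D2: wrote 6B at 0x17 = 5d17681c34d3
  after D3: wrote 6B at 0x07 = fdc1f65d1768
  after D4: wrote 3B at 0x1f = 5969e0
query mem[0x0e]=0xd3, mem[0x1c]=0xd3, mem[0x09]=0xf6, mem[0x1a]=0x1c

MEM[0x0e,0x1c,0x09,0x1a] = d3 d3 f6 1c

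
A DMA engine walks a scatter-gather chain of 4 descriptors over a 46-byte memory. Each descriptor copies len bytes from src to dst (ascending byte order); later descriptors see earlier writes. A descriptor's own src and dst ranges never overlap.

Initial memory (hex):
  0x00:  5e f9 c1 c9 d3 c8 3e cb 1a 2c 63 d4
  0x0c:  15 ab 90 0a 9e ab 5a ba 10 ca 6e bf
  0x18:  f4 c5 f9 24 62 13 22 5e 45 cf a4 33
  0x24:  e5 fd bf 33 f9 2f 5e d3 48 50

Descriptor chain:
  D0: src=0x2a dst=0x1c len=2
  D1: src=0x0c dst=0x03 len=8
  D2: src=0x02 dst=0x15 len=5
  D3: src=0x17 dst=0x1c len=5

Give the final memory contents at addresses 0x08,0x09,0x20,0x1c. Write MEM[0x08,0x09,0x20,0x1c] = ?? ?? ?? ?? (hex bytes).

D0: mem[0x1c..0x1d] <- [5e d3]
D1: mem[0x03..0x0a] <- [15 ab 90 0a 9e ab 5a ba]
D2: mem[0x15..0x19] <- [c1 15 ab 90 0a]
D3: mem[0x1c..0x20] <- [ab 90 0a f9 24]
query mem[0x08]=0xab, mem[0x09]=0x5a, mem[0x20]=0x24, mem[0x1c]=0xab

MEM[0x08,0x09,0x20,0x1c] = ab 5a 24 ab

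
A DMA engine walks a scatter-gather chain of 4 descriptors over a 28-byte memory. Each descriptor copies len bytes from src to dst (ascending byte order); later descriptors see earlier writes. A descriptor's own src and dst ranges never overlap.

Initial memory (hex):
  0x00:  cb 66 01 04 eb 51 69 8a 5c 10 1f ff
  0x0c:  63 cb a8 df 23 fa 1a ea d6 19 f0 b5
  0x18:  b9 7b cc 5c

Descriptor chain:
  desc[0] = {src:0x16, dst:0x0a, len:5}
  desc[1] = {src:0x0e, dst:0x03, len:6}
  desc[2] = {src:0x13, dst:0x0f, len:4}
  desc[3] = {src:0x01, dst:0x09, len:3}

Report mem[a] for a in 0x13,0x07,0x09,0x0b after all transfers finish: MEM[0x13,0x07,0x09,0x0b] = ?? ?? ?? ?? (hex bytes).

[0] 0x16->0x0a len=5 : f0 b5 b9 7b cc
[1] 0x0e->0x03 len=6 : cc df 23 fa 1a ea
[2] 0x13->0x0f len=4 : ea d6 19 f0
[3] 0x01->0x09 len=3 : 66 01 cc
query mem[0x13]=0xea, mem[0x07]=0x1a, mem[0x09]=0x66, mem[0x0b]=0xcc

MEM[0x13,0x07,0x09,0x0b] = ea 1a 66 cc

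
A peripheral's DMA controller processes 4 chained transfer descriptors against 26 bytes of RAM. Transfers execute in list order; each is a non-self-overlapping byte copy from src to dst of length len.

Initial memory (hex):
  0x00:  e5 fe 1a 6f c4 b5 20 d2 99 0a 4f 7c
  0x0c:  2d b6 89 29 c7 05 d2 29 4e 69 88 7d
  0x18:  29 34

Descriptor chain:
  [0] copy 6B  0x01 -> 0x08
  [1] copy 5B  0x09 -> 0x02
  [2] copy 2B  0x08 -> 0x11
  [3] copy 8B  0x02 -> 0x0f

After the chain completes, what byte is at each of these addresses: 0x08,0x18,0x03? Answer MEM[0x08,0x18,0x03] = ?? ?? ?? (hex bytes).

MEM[0x08,0x18,0x03] = fe 29 6f

D0: mem[0x08..0x0d] <- [fe 1a 6f c4 b5 20]
D1: mem[0x02..0x06] <- [1a 6f c4 b5 20]
D2: mem[0x11..0x12] <- [fe 1a]
D3: mem[0x0f..0x16] <- [1a 6f c4 b5 20 d2 fe 1a]
query mem[0x08]=0xfe, mem[0x18]=0x29, mem[0x03]=0x6f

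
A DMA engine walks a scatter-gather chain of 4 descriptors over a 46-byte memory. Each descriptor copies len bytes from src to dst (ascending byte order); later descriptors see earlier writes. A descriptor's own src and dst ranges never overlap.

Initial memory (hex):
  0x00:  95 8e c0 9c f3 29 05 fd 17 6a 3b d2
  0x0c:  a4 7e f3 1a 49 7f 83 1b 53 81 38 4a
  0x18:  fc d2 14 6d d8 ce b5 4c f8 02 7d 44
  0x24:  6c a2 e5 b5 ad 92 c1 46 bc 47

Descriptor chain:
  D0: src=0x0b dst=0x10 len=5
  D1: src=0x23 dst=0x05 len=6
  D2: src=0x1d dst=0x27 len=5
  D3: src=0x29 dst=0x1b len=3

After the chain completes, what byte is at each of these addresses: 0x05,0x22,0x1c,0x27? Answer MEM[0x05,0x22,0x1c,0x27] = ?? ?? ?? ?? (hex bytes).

MEM[0x05,0x22,0x1c,0x27] = 44 7d f8 ce

D0: mem[0x10..0x14] <- [d2 a4 7e f3 1a]
D1: mem[0x05..0x0a] <- [44 6c a2 e5 b5 ad]
D2: mem[0x27..0x2b] <- [ce b5 4c f8 02]
D3: mem[0x1b..0x1d] <- [4c f8 02]
query mem[0x05]=0x44, mem[0x22]=0x7d, mem[0x1c]=0xf8, mem[0x27]=0xce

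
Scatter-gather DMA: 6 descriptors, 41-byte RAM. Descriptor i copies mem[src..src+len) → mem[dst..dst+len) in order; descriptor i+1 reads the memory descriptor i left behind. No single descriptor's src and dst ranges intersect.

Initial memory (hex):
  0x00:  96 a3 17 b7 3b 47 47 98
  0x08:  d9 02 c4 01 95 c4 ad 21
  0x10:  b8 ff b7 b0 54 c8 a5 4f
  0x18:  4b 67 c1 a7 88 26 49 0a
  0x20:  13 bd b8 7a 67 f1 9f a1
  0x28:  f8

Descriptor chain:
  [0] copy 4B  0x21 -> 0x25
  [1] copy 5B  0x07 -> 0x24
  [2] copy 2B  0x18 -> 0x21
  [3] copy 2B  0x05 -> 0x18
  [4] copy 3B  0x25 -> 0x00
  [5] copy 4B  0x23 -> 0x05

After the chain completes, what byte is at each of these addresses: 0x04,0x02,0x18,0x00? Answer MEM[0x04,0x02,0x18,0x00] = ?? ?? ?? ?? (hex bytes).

MEM[0x04,0x02,0x18,0x00] = 3b c4 47 d9

  after D0: wrote 4B at 0x25 = bdb87a67
  after D1: wrote 5B at 0x24 = 98d902c401
  after D2: wrote 2B at 0x21 = 4b67
  after D3: wrote 2B at 0x18 = 4747
  after D4: wrote 3B at 0x00 = d902c4
  after D5: wrote 4B at 0x05 = 7a98d902
query mem[0x04]=0x3b, mem[0x02]=0xc4, mem[0x18]=0x47, mem[0x00]=0xd9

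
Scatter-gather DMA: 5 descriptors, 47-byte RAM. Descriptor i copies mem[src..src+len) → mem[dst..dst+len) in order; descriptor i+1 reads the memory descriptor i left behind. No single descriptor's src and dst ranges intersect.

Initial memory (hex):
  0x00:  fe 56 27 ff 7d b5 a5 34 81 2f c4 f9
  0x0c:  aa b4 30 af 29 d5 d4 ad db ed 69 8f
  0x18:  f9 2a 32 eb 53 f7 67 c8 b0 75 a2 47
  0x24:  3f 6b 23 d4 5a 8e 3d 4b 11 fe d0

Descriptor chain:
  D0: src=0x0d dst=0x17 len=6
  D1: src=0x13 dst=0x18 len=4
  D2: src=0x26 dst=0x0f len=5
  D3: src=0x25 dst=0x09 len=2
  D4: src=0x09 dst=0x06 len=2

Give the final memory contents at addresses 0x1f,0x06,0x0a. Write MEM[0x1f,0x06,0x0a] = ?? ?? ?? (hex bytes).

D0: mem[0x17..0x1c] <- [b4 30 af 29 d5 d4]
D1: mem[0x18..0x1b] <- [ad db ed 69]
D2: mem[0x0f..0x13] <- [23 d4 5a 8e 3d]
D3: mem[0x09..0x0a] <- [6b 23]
D4: mem[0x06..0x07] <- [6b 23]
query mem[0x1f]=0xc8, mem[0x06]=0x6b, mem[0x0a]=0x23

MEM[0x1f,0x06,0x0a] = c8 6b 23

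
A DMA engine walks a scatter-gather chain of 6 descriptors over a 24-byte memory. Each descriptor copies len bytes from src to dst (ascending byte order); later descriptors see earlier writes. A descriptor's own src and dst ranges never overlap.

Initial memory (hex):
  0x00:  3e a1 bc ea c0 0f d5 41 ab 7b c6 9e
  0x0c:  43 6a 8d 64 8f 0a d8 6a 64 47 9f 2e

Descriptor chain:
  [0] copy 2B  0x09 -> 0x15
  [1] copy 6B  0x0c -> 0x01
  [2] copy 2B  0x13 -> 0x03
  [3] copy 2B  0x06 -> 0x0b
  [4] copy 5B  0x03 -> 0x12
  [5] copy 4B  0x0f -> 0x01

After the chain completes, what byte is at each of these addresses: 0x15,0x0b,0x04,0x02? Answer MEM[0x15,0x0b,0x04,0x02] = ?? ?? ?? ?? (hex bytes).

D0: mem[0x15..0x16] <- [7b c6]
D1: mem[0x01..0x06] <- [43 6a 8d 64 8f 0a]
D2: mem[0x03..0x04] <- [6a 64]
D3: mem[0x0b..0x0c] <- [0a 41]
D4: mem[0x12..0x16] <- [6a 64 8f 0a 41]
D5: mem[0x01..0x04] <- [64 8f 0a 6a]
query mem[0x15]=0x0a, mem[0x0b]=0x0a, mem[0x04]=0x6a, mem[0x02]=0x8f

MEM[0x15,0x0b,0x04,0x02] = 0a 0a 6a 8f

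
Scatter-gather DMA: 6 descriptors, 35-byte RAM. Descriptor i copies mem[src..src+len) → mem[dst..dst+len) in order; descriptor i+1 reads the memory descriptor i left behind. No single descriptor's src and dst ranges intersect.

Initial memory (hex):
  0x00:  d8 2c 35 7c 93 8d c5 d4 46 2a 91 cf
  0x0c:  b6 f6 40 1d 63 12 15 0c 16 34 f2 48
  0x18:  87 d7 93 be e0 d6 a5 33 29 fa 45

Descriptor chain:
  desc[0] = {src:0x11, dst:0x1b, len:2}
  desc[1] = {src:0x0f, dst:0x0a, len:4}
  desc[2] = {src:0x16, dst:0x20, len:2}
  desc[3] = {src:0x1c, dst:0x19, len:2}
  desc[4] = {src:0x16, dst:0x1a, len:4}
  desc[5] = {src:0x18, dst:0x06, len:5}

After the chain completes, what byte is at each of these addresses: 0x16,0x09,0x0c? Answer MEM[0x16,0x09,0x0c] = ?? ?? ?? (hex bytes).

D0: mem[0x1b..0x1c] <- [12 15]
D1: mem[0x0a..0x0d] <- [1d 63 12 15]
D2: mem[0x20..0x21] <- [f2 48]
D3: mem[0x19..0x1a] <- [15 d6]
D4: mem[0x1a..0x1d] <- [f2 48 87 15]
D5: mem[0x06..0x0a] <- [87 15 f2 48 87]
query mem[0x16]=0xf2, mem[0x09]=0x48, mem[0x0c]=0x12

MEM[0x16,0x09,0x0c] = f2 48 12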